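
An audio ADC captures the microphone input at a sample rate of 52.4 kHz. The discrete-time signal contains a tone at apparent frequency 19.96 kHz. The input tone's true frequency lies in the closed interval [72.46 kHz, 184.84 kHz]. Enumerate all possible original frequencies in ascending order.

Frequencies that alias to 19.96 kHz are k·fs ± 19.96 kHz for integer k ≥ 0.
k=0: 19.96 kHz.
k=1: 32.44 kHz, 72.36 kHz.
k=2: 84.84 kHz, 124.76 kHz.
k=3: 137.24 kHz, 177.16 kHz.
k=4: 189.64 kHz, 229.56 kHz.
Within [72.46 kHz, 184.84 kHz]: 84.84 kHz, 124.76 kHz, 137.24 kHz, 177.16 kHz.

84.84 kHz, 124.76 kHz, 137.24 kHz, 177.16 kHz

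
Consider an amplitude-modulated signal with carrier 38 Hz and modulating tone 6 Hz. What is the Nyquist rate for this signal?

88 Hz

AM sidebands sit at fc ± fm = 32 Hz and 44 Hz.
Highest-frequency component: 44 Hz.
Nyquist rate = 2 × 44 Hz = 88 Hz.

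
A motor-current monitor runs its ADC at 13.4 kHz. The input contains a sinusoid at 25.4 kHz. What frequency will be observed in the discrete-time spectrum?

25.4 kHz mod fs = 12 kHz.
12 kHz > fs/2 = 6.7 kHz, folds to fs − 12 kHz = 1.4 kHz.

1.4 kHz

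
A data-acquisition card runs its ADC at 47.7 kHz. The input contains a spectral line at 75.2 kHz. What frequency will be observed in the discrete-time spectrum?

20.2 kHz

75.2 kHz mod fs = 27.5 kHz.
27.5 kHz > fs/2 = 23.85 kHz, folds to fs − 27.5 kHz = 20.2 kHz.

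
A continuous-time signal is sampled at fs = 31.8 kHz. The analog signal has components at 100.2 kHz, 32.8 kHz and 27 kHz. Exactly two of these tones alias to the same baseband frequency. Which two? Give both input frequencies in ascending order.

27 kHz, 100.2 kHz

fs/2 = 15.9 kHz.
100.2 kHz mod fs = 4.8 kHz.
4.8 kHz ≤ fs/2 = 15.9 kHz, appears at 4.8 kHz.
32.8 kHz mod fs = 1 kHz.
1 kHz ≤ fs/2 = 15.9 kHz, appears at 1 kHz.
27 kHz > fs/2 = 15.9 kHz, folds to fs − 27 kHz = 4.8 kHz.
27 kHz and 100.2 kHz both map to 4.8 kHz.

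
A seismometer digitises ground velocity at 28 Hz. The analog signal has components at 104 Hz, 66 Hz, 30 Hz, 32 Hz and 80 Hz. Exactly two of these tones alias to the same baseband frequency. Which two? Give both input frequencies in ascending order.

32 Hz, 80 Hz

fs/2 = 14 Hz.
104 Hz mod fs = 20 Hz.
20 Hz > fs/2 = 14 Hz, folds to fs − 20 Hz = 8 Hz.
66 Hz mod fs = 10 Hz.
10 Hz ≤ fs/2 = 14 Hz, appears at 10 Hz.
30 Hz mod fs = 2 Hz.
2 Hz ≤ fs/2 = 14 Hz, appears at 2 Hz.
32 Hz mod fs = 4 Hz.
4 Hz ≤ fs/2 = 14 Hz, appears at 4 Hz.
80 Hz mod fs = 24 Hz.
24 Hz > fs/2 = 14 Hz, folds to fs − 24 Hz = 4 Hz.
32 Hz and 80 Hz both map to 4 Hz.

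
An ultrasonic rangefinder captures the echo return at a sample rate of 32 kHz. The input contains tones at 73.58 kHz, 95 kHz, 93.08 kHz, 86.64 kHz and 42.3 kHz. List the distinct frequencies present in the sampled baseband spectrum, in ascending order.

1 kHz, 2.92 kHz, 9.36 kHz, 9.58 kHz, 10.3 kHz

fs/2 = 16 kHz.
73.58 kHz mod fs = 9.58 kHz.
9.58 kHz ≤ fs/2 = 16 kHz, appears at 9.58 kHz.
95 kHz mod fs = 31 kHz.
31 kHz > fs/2 = 16 kHz, folds to fs − 31 kHz = 1 kHz.
93.08 kHz mod fs = 29.08 kHz.
29.08 kHz > fs/2 = 16 kHz, folds to fs − 29.08 kHz = 2.92 kHz.
86.64 kHz mod fs = 22.64 kHz.
22.64 kHz > fs/2 = 16 kHz, folds to fs − 22.64 kHz = 9.36 kHz.
42.3 kHz mod fs = 10.3 kHz.
10.3 kHz ≤ fs/2 = 16 kHz, appears at 10.3 kHz.
Distinct values: {1 kHz, 2.92 kHz, 9.36 kHz, 9.58 kHz, 10.3 kHz}.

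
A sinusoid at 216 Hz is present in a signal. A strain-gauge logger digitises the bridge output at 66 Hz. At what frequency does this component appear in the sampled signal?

216 Hz mod fs = 18 Hz.
18 Hz ≤ fs/2 = 33 Hz, appears at 18 Hz.

18 Hz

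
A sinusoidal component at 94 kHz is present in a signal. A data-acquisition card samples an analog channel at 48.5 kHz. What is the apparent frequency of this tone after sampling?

3 kHz

94 kHz mod fs = 45.5 kHz.
45.5 kHz > fs/2 = 24.25 kHz, folds to fs − 45.5 kHz = 3 kHz.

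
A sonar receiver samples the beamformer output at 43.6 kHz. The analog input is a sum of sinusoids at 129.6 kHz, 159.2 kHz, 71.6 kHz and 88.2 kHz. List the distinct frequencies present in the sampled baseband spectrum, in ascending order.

fs/2 = 21.8 kHz.
129.6 kHz mod fs = 42.4 kHz.
42.4 kHz > fs/2 = 21.8 kHz, folds to fs − 42.4 kHz = 1.2 kHz.
159.2 kHz mod fs = 28.4 kHz.
28.4 kHz > fs/2 = 21.8 kHz, folds to fs − 28.4 kHz = 15.2 kHz.
71.6 kHz mod fs = 28 kHz.
28 kHz > fs/2 = 21.8 kHz, folds to fs − 28 kHz = 15.6 kHz.
88.2 kHz mod fs = 1 kHz.
1 kHz ≤ fs/2 = 21.8 kHz, appears at 1 kHz.
Distinct values: {1 kHz, 1.2 kHz, 15.2 kHz, 15.6 kHz}.

1 kHz, 1.2 kHz, 15.2 kHz, 15.6 kHz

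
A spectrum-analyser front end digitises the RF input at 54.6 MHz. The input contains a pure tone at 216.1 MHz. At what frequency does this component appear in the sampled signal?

2.3 MHz

216.1 MHz mod fs = 52.3 MHz.
52.3 MHz > fs/2 = 27.3 MHz, folds to fs − 52.3 MHz = 2.3 MHz.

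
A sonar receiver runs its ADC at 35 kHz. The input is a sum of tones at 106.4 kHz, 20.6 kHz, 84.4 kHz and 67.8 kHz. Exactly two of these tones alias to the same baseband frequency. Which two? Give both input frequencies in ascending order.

fs/2 = 17.5 kHz.
106.4 kHz mod fs = 1.4 kHz.
1.4 kHz ≤ fs/2 = 17.5 kHz, appears at 1.4 kHz.
20.6 kHz > fs/2 = 17.5 kHz, folds to fs − 20.6 kHz = 14.4 kHz.
84.4 kHz mod fs = 14.4 kHz.
14.4 kHz ≤ fs/2 = 17.5 kHz, appears at 14.4 kHz.
67.8 kHz mod fs = 32.8 kHz.
32.8 kHz > fs/2 = 17.5 kHz, folds to fs − 32.8 kHz = 2.2 kHz.
20.6 kHz and 84.4 kHz both map to 14.4 kHz.

20.6 kHz, 84.4 kHz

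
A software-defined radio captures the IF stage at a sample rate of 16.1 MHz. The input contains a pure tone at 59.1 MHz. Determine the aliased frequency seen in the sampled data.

5.3 MHz

59.1 MHz mod fs = 10.8 MHz.
10.8 MHz > fs/2 = 8.05 MHz, folds to fs − 10.8 MHz = 5.3 MHz.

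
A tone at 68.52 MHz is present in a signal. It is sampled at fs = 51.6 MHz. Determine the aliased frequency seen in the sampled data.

16.92 MHz

68.52 MHz mod fs = 16.92 MHz.
16.92 MHz ≤ fs/2 = 25.8 MHz, appears at 16.92 MHz.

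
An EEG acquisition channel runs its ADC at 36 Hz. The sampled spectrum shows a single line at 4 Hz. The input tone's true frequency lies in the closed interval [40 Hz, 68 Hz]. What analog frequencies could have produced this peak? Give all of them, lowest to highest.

40 Hz, 68 Hz

Frequencies that alias to 4 Hz are k·fs ± 4 Hz for integer k ≥ 0.
k=0: 4 Hz.
k=1: 32 Hz, 40 Hz.
k=2: 68 Hz, 76 Hz.
k=3: 104 Hz, 112 Hz.
Within [40 Hz, 68 Hz]: 40 Hz, 68 Hz.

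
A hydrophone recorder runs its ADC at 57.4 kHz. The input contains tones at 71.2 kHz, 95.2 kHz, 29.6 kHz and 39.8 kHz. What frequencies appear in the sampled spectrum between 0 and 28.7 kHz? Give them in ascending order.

fs/2 = 28.7 kHz.
71.2 kHz mod fs = 13.8 kHz.
13.8 kHz ≤ fs/2 = 28.7 kHz, appears at 13.8 kHz.
95.2 kHz mod fs = 37.8 kHz.
37.8 kHz > fs/2 = 28.7 kHz, folds to fs − 37.8 kHz = 19.6 kHz.
29.6 kHz > fs/2 = 28.7 kHz, folds to fs − 29.6 kHz = 27.8 kHz.
39.8 kHz > fs/2 = 28.7 kHz, folds to fs − 39.8 kHz = 17.6 kHz.
Distinct values: {13.8 kHz, 17.6 kHz, 19.6 kHz, 27.8 kHz}.

13.8 kHz, 17.6 kHz, 19.6 kHz, 27.8 kHz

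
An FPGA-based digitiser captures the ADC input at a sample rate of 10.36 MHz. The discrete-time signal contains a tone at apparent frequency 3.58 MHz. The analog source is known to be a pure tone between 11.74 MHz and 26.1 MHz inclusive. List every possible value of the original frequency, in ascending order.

13.94 MHz, 17.14 MHz, 24.3 MHz

Frequencies that alias to 3.58 MHz are k·fs ± 3.58 MHz for integer k ≥ 0.
k=0: 3.58 MHz.
k=1: 6.78 MHz, 13.94 MHz.
k=2: 17.14 MHz, 24.3 MHz.
k=3: 27.5 MHz, 34.66 MHz.
Within [11.74 MHz, 26.1 MHz]: 13.94 MHz, 17.14 MHz, 24.3 MHz.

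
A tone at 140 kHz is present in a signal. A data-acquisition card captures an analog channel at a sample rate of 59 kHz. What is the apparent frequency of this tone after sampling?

140 kHz mod fs = 22 kHz.
22 kHz ≤ fs/2 = 29.5 kHz, appears at 22 kHz.

22 kHz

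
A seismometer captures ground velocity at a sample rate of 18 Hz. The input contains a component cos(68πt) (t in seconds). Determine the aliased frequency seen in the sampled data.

2 Hz

ω = 68π rad/s → f = ω/(2π) = 34 Hz.
34 Hz mod fs = 16 Hz.
16 Hz > fs/2 = 9 Hz, folds to fs − 16 Hz = 2 Hz.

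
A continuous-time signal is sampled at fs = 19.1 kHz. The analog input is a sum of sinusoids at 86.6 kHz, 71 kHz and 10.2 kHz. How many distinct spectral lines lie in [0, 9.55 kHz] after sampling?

2

fs/2 = 9.55 kHz.
86.6 kHz mod fs = 10.2 kHz.
10.2 kHz > fs/2 = 9.55 kHz, folds to fs − 10.2 kHz = 8.9 kHz.
71 kHz mod fs = 13.7 kHz.
13.7 kHz > fs/2 = 9.55 kHz, folds to fs − 13.7 kHz = 5.4 kHz.
10.2 kHz > fs/2 = 9.55 kHz, folds to fs − 10.2 kHz = 8.9 kHz.
Distinct values: {5.4 kHz, 8.9 kHz} → 2.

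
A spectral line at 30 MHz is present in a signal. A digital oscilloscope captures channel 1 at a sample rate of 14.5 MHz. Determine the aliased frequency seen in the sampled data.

1 MHz

30 MHz mod fs = 1 MHz.
1 MHz ≤ fs/2 = 7.25 MHz, appears at 1 MHz.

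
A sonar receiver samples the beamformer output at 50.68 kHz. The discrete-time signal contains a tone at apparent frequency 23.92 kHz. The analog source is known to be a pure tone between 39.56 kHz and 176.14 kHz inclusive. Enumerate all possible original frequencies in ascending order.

Frequencies that alias to 23.92 kHz are k·fs ± 23.92 kHz for integer k ≥ 0.
k=0: 23.92 kHz.
k=1: 26.76 kHz, 74.6 kHz.
k=2: 77.44 kHz, 125.28 kHz.
k=3: 128.12 kHz, 175.96 kHz.
k=4: 178.8 kHz, 226.64 kHz.
Within [39.56 kHz, 176.14 kHz]: 74.6 kHz, 77.44 kHz, 125.28 kHz, 128.12 kHz, 175.96 kHz.

74.6 kHz, 77.44 kHz, 125.28 kHz, 128.12 kHz, 175.96 kHz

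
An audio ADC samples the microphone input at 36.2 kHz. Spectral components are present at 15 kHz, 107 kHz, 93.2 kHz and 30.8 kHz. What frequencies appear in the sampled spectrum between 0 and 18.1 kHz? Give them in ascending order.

1.6 kHz, 5.4 kHz, 15 kHz, 15.4 kHz

fs/2 = 18.1 kHz.
15 kHz ≤ fs/2 = 18.1 kHz, passes unchanged.
107 kHz mod fs = 34.6 kHz.
34.6 kHz > fs/2 = 18.1 kHz, folds to fs − 34.6 kHz = 1.6 kHz.
93.2 kHz mod fs = 20.8 kHz.
20.8 kHz > fs/2 = 18.1 kHz, folds to fs − 20.8 kHz = 15.4 kHz.
30.8 kHz > fs/2 = 18.1 kHz, folds to fs − 30.8 kHz = 5.4 kHz.
Distinct values: {1.6 kHz, 5.4 kHz, 15 kHz, 15.4 kHz}.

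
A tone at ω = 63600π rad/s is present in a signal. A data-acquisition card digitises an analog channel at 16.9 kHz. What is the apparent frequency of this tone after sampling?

2 kHz

ω = 63600π rad/s → f = ω/(2π) = 31800 Hz = 31.8 kHz.
31.8 kHz mod fs = 14.9 kHz.
14.9 kHz > fs/2 = 8.45 kHz, folds to fs − 14.9 kHz = 2 kHz.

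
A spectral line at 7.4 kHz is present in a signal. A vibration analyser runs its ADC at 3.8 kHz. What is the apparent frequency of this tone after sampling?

7.4 kHz mod fs = 3.6 kHz.
3.6 kHz > fs/2 = 1.9 kHz, folds to fs − 3.6 kHz = 0.2 kHz.

0.2 kHz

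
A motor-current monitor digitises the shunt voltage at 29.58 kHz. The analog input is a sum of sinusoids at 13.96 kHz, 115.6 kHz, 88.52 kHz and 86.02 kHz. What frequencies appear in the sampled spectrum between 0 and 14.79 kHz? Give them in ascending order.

0.22 kHz, 2.72 kHz, 13.96 kHz

fs/2 = 14.79 kHz.
13.96 kHz ≤ fs/2 = 14.79 kHz, passes unchanged.
115.6 kHz mod fs = 26.86 kHz.
26.86 kHz > fs/2 = 14.79 kHz, folds to fs − 26.86 kHz = 2.72 kHz.
88.52 kHz mod fs = 29.36 kHz.
29.36 kHz > fs/2 = 14.79 kHz, folds to fs − 29.36 kHz = 0.22 kHz.
86.02 kHz mod fs = 26.86 kHz.
26.86 kHz > fs/2 = 14.79 kHz, folds to fs − 26.86 kHz = 2.72 kHz.
Distinct values: {0.22 kHz, 2.72 kHz, 13.96 kHz}.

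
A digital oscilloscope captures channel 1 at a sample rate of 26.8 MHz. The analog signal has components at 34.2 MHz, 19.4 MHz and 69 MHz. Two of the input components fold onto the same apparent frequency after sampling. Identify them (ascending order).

fs/2 = 13.4 MHz.
34.2 MHz mod fs = 7.4 MHz.
7.4 MHz ≤ fs/2 = 13.4 MHz, appears at 7.4 MHz.
19.4 MHz > fs/2 = 13.4 MHz, folds to fs − 19.4 MHz = 7.4 MHz.
69 MHz mod fs = 15.4 MHz.
15.4 MHz > fs/2 = 13.4 MHz, folds to fs − 15.4 MHz = 11.4 MHz.
19.4 MHz and 34.2 MHz both map to 7.4 MHz.

19.4 MHz, 34.2 MHz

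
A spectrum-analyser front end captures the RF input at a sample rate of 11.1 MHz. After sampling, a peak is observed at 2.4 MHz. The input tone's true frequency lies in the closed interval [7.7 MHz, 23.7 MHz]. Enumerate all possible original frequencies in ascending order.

8.7 MHz, 13.5 MHz, 19.8 MHz

Frequencies that alias to 2.4 MHz are k·fs ± 2.4 MHz for integer k ≥ 0.
k=0: 2.4 MHz.
k=1: 8.7 MHz, 13.5 MHz.
k=2: 19.8 MHz, 24.6 MHz.
k=3: 30.9 MHz, 35.7 MHz.
Within [7.7 MHz, 23.7 MHz]: 8.7 MHz, 13.5 MHz, 19.8 MHz.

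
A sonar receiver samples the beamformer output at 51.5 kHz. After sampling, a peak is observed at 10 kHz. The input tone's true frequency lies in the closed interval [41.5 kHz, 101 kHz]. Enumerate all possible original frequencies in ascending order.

41.5 kHz, 61.5 kHz, 93 kHz

Frequencies that alias to 10 kHz are k·fs ± 10 kHz for integer k ≥ 0.
k=0: 10 kHz.
k=1: 41.5 kHz, 61.5 kHz.
k=2: 93 kHz, 113 kHz.
k=3: 144.5 kHz, 164.5 kHz.
Within [41.5 kHz, 101 kHz]: 41.5 kHz, 61.5 kHz, 93 kHz.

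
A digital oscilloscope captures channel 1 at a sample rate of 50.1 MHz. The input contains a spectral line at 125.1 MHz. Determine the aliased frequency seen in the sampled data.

125.1 MHz mod fs = 24.9 MHz.
24.9 MHz ≤ fs/2 = 25.05 MHz, appears at 24.9 MHz.

24.9 MHz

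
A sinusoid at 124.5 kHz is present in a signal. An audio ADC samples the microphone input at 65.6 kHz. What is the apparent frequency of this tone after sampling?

124.5 kHz mod fs = 58.9 kHz.
58.9 kHz > fs/2 = 32.8 kHz, folds to fs − 58.9 kHz = 6.7 kHz.

6.7 kHz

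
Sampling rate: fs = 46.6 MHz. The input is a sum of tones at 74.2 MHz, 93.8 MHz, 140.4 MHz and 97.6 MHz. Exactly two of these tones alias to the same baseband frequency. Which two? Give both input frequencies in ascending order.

93.8 MHz, 140.4 MHz

fs/2 = 23.3 MHz.
74.2 MHz mod fs = 27.6 MHz.
27.6 MHz > fs/2 = 23.3 MHz, folds to fs − 27.6 MHz = 19 MHz.
93.8 MHz mod fs = 0.6 MHz.
0.6 MHz ≤ fs/2 = 23.3 MHz, appears at 0.6 MHz.
140.4 MHz mod fs = 0.6 MHz.
0.6 MHz ≤ fs/2 = 23.3 MHz, appears at 0.6 MHz.
97.6 MHz mod fs = 4.4 MHz.
4.4 MHz ≤ fs/2 = 23.3 MHz, appears at 4.4 MHz.
93.8 MHz and 140.4 MHz both map to 0.6 MHz.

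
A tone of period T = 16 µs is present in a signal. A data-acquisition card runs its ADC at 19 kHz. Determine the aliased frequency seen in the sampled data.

5.5 kHz

T = 16 µs → f = 1/T = 62.5 kHz.
62.5 kHz mod fs = 5.5 kHz.
5.5 kHz ≤ fs/2 = 9.5 kHz, appears at 5.5 kHz.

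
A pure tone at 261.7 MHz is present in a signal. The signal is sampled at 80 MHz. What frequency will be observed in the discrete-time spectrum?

261.7 MHz mod fs = 21.7 MHz.
21.7 MHz ≤ fs/2 = 40 MHz, appears at 21.7 MHz.

21.7 MHz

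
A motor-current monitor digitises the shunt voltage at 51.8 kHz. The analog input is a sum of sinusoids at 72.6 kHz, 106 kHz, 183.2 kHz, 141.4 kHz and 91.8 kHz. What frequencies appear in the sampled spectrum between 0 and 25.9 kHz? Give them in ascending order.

fs/2 = 25.9 kHz.
72.6 kHz mod fs = 20.8 kHz.
20.8 kHz ≤ fs/2 = 25.9 kHz, appears at 20.8 kHz.
106 kHz mod fs = 2.4 kHz.
2.4 kHz ≤ fs/2 = 25.9 kHz, appears at 2.4 kHz.
183.2 kHz mod fs = 27.8 kHz.
27.8 kHz > fs/2 = 25.9 kHz, folds to fs − 27.8 kHz = 24 kHz.
141.4 kHz mod fs = 37.8 kHz.
37.8 kHz > fs/2 = 25.9 kHz, folds to fs − 37.8 kHz = 14 kHz.
91.8 kHz mod fs = 40 kHz.
40 kHz > fs/2 = 25.9 kHz, folds to fs − 40 kHz = 11.8 kHz.
Distinct values: {2.4 kHz, 11.8 kHz, 14 kHz, 20.8 kHz, 24 kHz}.

2.4 kHz, 11.8 kHz, 14 kHz, 20.8 kHz, 24 kHz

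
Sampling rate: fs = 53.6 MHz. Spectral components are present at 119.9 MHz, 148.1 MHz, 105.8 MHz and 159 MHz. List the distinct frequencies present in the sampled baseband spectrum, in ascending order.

1.4 MHz, 1.8 MHz, 12.7 MHz

fs/2 = 26.8 MHz.
119.9 MHz mod fs = 12.7 MHz.
12.7 MHz ≤ fs/2 = 26.8 MHz, appears at 12.7 MHz.
148.1 MHz mod fs = 40.9 MHz.
40.9 MHz > fs/2 = 26.8 MHz, folds to fs − 40.9 MHz = 12.7 MHz.
105.8 MHz mod fs = 52.2 MHz.
52.2 MHz > fs/2 = 26.8 MHz, folds to fs − 52.2 MHz = 1.4 MHz.
159 MHz mod fs = 51.8 MHz.
51.8 MHz > fs/2 = 26.8 MHz, folds to fs − 51.8 MHz = 1.8 MHz.
Distinct values: {1.4 MHz, 1.8 MHz, 12.7 MHz}.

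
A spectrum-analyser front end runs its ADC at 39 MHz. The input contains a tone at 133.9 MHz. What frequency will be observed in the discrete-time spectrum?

16.9 MHz

133.9 MHz mod fs = 16.9 MHz.
16.9 MHz ≤ fs/2 = 19.5 MHz, appears at 16.9 MHz.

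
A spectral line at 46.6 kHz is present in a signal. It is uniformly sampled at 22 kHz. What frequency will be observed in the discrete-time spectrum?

46.6 kHz mod fs = 2.6 kHz.
2.6 kHz ≤ fs/2 = 11 kHz, appears at 2.6 kHz.

2.6 kHz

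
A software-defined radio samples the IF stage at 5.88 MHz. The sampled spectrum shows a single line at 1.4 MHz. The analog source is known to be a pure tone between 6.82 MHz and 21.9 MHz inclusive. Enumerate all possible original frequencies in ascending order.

Frequencies that alias to 1.4 MHz are k·fs ± 1.4 MHz for integer k ≥ 0.
k=0: 1.4 MHz.
k=1: 4.48 MHz, 7.28 MHz.
k=2: 10.36 MHz, 13.16 MHz.
k=3: 16.24 MHz, 19.04 MHz.
k=4: 22.12 MHz, 24.92 MHz.
Within [6.82 MHz, 21.9 MHz]: 7.28 MHz, 10.36 MHz, 13.16 MHz, 16.24 MHz, 19.04 MHz.

7.28 MHz, 10.36 MHz, 13.16 MHz, 16.24 MHz, 19.04 MHz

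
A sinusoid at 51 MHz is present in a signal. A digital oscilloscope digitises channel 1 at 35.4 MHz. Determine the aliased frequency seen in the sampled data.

15.6 MHz

51 MHz mod fs = 15.6 MHz.
15.6 MHz ≤ fs/2 = 17.7 MHz, appears at 15.6 MHz.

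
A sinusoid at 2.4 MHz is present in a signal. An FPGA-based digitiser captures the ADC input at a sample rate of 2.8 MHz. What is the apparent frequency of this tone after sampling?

2.4 MHz > fs/2 = 1.4 MHz, folds to fs − 2.4 MHz = 0.4 MHz.

0.4 MHz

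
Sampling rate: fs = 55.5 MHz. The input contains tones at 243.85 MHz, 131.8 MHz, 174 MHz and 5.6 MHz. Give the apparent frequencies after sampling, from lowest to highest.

5.6 MHz, 7.5 MHz, 20.8 MHz, 21.85 MHz

fs/2 = 27.75 MHz.
243.85 MHz mod fs = 21.85 MHz.
21.85 MHz ≤ fs/2 = 27.75 MHz, appears at 21.85 MHz.
131.8 MHz mod fs = 20.8 MHz.
20.8 MHz ≤ fs/2 = 27.75 MHz, appears at 20.8 MHz.
174 MHz mod fs = 7.5 MHz.
7.5 MHz ≤ fs/2 = 27.75 MHz, appears at 7.5 MHz.
5.6 MHz ≤ fs/2 = 27.75 MHz, passes unchanged.
Distinct values: {5.6 MHz, 7.5 MHz, 20.8 MHz, 21.85 MHz}.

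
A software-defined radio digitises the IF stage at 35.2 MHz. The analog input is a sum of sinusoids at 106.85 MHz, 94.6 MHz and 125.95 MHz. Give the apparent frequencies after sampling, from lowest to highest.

1.25 MHz, 11 MHz, 14.85 MHz

fs/2 = 17.6 MHz.
106.85 MHz mod fs = 1.25 MHz.
1.25 MHz ≤ fs/2 = 17.6 MHz, appears at 1.25 MHz.
94.6 MHz mod fs = 24.2 MHz.
24.2 MHz > fs/2 = 17.6 MHz, folds to fs − 24.2 MHz = 11 MHz.
125.95 MHz mod fs = 20.35 MHz.
20.35 MHz > fs/2 = 17.6 MHz, folds to fs − 20.35 MHz = 14.85 MHz.
Distinct values: {1.25 MHz, 11 MHz, 14.85 MHz}.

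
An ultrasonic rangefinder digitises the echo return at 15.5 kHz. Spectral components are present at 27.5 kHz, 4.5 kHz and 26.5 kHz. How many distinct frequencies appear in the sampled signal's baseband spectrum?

fs/2 = 7.75 kHz.
27.5 kHz mod fs = 12 kHz.
12 kHz > fs/2 = 7.75 kHz, folds to fs − 12 kHz = 3.5 kHz.
4.5 kHz ≤ fs/2 = 7.75 kHz, passes unchanged.
26.5 kHz mod fs = 11 kHz.
11 kHz > fs/2 = 7.75 kHz, folds to fs − 11 kHz = 4.5 kHz.
Distinct values: {3.5 kHz, 4.5 kHz} → 2.

2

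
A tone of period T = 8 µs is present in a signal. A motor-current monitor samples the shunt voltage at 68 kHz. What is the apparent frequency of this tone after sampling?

11 kHz

T = 8 µs → f = 1/T = 125 kHz.
125 kHz mod fs = 57 kHz.
57 kHz > fs/2 = 34 kHz, folds to fs − 57 kHz = 11 kHz.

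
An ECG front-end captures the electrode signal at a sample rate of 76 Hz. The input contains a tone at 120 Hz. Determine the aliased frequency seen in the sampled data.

32 Hz

120 Hz mod fs = 44 Hz.
44 Hz > fs/2 = 38 Hz, folds to fs − 44 Hz = 32 Hz.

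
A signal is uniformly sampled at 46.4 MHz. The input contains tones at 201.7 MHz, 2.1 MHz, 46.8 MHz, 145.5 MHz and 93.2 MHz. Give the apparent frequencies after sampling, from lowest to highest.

0.4 MHz, 2.1 MHz, 6.3 MHz, 16.1 MHz

fs/2 = 23.2 MHz.
201.7 MHz mod fs = 16.1 MHz.
16.1 MHz ≤ fs/2 = 23.2 MHz, appears at 16.1 MHz.
2.1 MHz ≤ fs/2 = 23.2 MHz, passes unchanged.
46.8 MHz mod fs = 0.4 MHz.
0.4 MHz ≤ fs/2 = 23.2 MHz, appears at 0.4 MHz.
145.5 MHz mod fs = 6.3 MHz.
6.3 MHz ≤ fs/2 = 23.2 MHz, appears at 6.3 MHz.
93.2 MHz mod fs = 0.4 MHz.
0.4 MHz ≤ fs/2 = 23.2 MHz, appears at 0.4 MHz.
Distinct values: {0.4 MHz, 2.1 MHz, 6.3 MHz, 16.1 MHz}.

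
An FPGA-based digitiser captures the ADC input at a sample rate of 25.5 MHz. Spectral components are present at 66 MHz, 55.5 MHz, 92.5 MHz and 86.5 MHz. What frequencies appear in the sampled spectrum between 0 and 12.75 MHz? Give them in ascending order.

4.5 MHz, 9.5 MHz, 10 MHz, 10.5 MHz

fs/2 = 12.75 MHz.
66 MHz mod fs = 15 MHz.
15 MHz > fs/2 = 12.75 MHz, folds to fs − 15 MHz = 10.5 MHz.
55.5 MHz mod fs = 4.5 MHz.
4.5 MHz ≤ fs/2 = 12.75 MHz, appears at 4.5 MHz.
92.5 MHz mod fs = 16 MHz.
16 MHz > fs/2 = 12.75 MHz, folds to fs − 16 MHz = 9.5 MHz.
86.5 MHz mod fs = 10 MHz.
10 MHz ≤ fs/2 = 12.75 MHz, appears at 10 MHz.
Distinct values: {4.5 MHz, 9.5 MHz, 10 MHz, 10.5 MHz}.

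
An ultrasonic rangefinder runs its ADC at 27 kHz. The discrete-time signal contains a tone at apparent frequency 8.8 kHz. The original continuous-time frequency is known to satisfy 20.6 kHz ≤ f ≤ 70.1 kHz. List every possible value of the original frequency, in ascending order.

35.8 kHz, 45.2 kHz, 62.8 kHz

Frequencies that alias to 8.8 kHz are k·fs ± 8.8 kHz for integer k ≥ 0.
k=0: 8.8 kHz.
k=1: 18.2 kHz, 35.8 kHz.
k=2: 45.2 kHz, 62.8 kHz.
k=3: 72.2 kHz, 89.8 kHz.
Within [20.6 kHz, 70.1 kHz]: 35.8 kHz, 45.2 kHz, 62.8 kHz.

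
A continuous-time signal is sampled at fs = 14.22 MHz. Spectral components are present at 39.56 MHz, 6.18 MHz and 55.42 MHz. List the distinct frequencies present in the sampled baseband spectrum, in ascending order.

fs/2 = 7.11 MHz.
39.56 MHz mod fs = 11.12 MHz.
11.12 MHz > fs/2 = 7.11 MHz, folds to fs − 11.12 MHz = 3.1 MHz.
6.18 MHz ≤ fs/2 = 7.11 MHz, passes unchanged.
55.42 MHz mod fs = 12.76 MHz.
12.76 MHz > fs/2 = 7.11 MHz, folds to fs − 12.76 MHz = 1.46 MHz.
Distinct values: {1.46 MHz, 3.1 MHz, 6.18 MHz}.

1.46 MHz, 3.1 MHz, 6.18 MHz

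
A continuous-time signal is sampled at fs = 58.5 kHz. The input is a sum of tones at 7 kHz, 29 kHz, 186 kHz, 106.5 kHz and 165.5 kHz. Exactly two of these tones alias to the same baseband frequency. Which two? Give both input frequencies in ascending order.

106.5 kHz, 186 kHz

fs/2 = 29.25 kHz.
7 kHz ≤ fs/2 = 29.25 kHz, passes unchanged.
29 kHz ≤ fs/2 = 29.25 kHz, passes unchanged.
186 kHz mod fs = 10.5 kHz.
10.5 kHz ≤ fs/2 = 29.25 kHz, appears at 10.5 kHz.
106.5 kHz mod fs = 48 kHz.
48 kHz > fs/2 = 29.25 kHz, folds to fs − 48 kHz = 10.5 kHz.
165.5 kHz mod fs = 48.5 kHz.
48.5 kHz > fs/2 = 29.25 kHz, folds to fs − 48.5 kHz = 10 kHz.
106.5 kHz and 186 kHz both map to 10.5 kHz.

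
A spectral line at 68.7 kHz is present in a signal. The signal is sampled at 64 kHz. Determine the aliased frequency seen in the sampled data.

68.7 kHz mod fs = 4.7 kHz.
4.7 kHz ≤ fs/2 = 32 kHz, appears at 4.7 kHz.

4.7 kHz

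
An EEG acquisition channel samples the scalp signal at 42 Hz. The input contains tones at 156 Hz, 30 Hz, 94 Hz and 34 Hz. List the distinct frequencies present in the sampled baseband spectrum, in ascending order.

8 Hz, 10 Hz, 12 Hz

fs/2 = 21 Hz.
156 Hz mod fs = 30 Hz.
30 Hz > fs/2 = 21 Hz, folds to fs − 30 Hz = 12 Hz.
30 Hz > fs/2 = 21 Hz, folds to fs − 30 Hz = 12 Hz.
94 Hz mod fs = 10 Hz.
10 Hz ≤ fs/2 = 21 Hz, appears at 10 Hz.
34 Hz > fs/2 = 21 Hz, folds to fs − 34 Hz = 8 Hz.
Distinct values: {8 Hz, 10 Hz, 12 Hz}.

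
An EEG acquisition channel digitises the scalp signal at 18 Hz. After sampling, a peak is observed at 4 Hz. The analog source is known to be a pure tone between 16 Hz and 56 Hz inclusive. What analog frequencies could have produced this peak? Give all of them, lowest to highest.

22 Hz, 32 Hz, 40 Hz, 50 Hz

Frequencies that alias to 4 Hz are k·fs ± 4 Hz for integer k ≥ 0.
k=0: 4 Hz.
k=1: 14 Hz, 22 Hz.
k=2: 32 Hz, 40 Hz.
k=3: 50 Hz, 58 Hz.
k=4: 68 Hz, 76 Hz.
Within [16 Hz, 56 Hz]: 22 Hz, 32 Hz, 40 Hz, 50 Hz.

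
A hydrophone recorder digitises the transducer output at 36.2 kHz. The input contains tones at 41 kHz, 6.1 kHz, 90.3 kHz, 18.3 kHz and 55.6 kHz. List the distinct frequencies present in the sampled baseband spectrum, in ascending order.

fs/2 = 18.1 kHz.
41 kHz mod fs = 4.8 kHz.
4.8 kHz ≤ fs/2 = 18.1 kHz, appears at 4.8 kHz.
6.1 kHz ≤ fs/2 = 18.1 kHz, passes unchanged.
90.3 kHz mod fs = 17.9 kHz.
17.9 kHz ≤ fs/2 = 18.1 kHz, appears at 17.9 kHz.
18.3 kHz > fs/2 = 18.1 kHz, folds to fs − 18.3 kHz = 17.9 kHz.
55.6 kHz mod fs = 19.4 kHz.
19.4 kHz > fs/2 = 18.1 kHz, folds to fs − 19.4 kHz = 16.8 kHz.
Distinct values: {4.8 kHz, 6.1 kHz, 16.8 kHz, 17.9 kHz}.

4.8 kHz, 6.1 kHz, 16.8 kHz, 17.9 kHz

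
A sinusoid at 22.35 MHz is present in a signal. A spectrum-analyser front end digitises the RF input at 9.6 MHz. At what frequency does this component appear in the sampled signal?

22.35 MHz mod fs = 3.15 MHz.
3.15 MHz ≤ fs/2 = 4.8 MHz, appears at 3.15 MHz.

3.15 MHz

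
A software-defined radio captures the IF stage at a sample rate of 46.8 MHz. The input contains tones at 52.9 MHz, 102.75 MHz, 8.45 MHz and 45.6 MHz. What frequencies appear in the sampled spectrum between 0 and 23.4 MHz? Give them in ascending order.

1.2 MHz, 6.1 MHz, 8.45 MHz, 9.15 MHz

fs/2 = 23.4 MHz.
52.9 MHz mod fs = 6.1 MHz.
6.1 MHz ≤ fs/2 = 23.4 MHz, appears at 6.1 MHz.
102.75 MHz mod fs = 9.15 MHz.
9.15 MHz ≤ fs/2 = 23.4 MHz, appears at 9.15 MHz.
8.45 MHz ≤ fs/2 = 23.4 MHz, passes unchanged.
45.6 MHz > fs/2 = 23.4 MHz, folds to fs − 45.6 MHz = 1.2 MHz.
Distinct values: {1.2 MHz, 6.1 MHz, 8.45 MHz, 9.15 MHz}.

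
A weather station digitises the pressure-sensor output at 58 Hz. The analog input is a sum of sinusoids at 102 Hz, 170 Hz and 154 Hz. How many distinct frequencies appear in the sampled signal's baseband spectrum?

3

fs/2 = 29 Hz.
102 Hz mod fs = 44 Hz.
44 Hz > fs/2 = 29 Hz, folds to fs − 44 Hz = 14 Hz.
170 Hz mod fs = 54 Hz.
54 Hz > fs/2 = 29 Hz, folds to fs − 54 Hz = 4 Hz.
154 Hz mod fs = 38 Hz.
38 Hz > fs/2 = 29 Hz, folds to fs − 38 Hz = 20 Hz.
Distinct values: {4 Hz, 14 Hz, 20 Hz} → 3.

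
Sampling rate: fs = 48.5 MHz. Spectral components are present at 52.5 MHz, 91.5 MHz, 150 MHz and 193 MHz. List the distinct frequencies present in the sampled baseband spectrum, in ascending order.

1 MHz, 4 MHz, 4.5 MHz, 5.5 MHz

fs/2 = 24.25 MHz.
52.5 MHz mod fs = 4 MHz.
4 MHz ≤ fs/2 = 24.25 MHz, appears at 4 MHz.
91.5 MHz mod fs = 43 MHz.
43 MHz > fs/2 = 24.25 MHz, folds to fs − 43 MHz = 5.5 MHz.
150 MHz mod fs = 4.5 MHz.
4.5 MHz ≤ fs/2 = 24.25 MHz, appears at 4.5 MHz.
193 MHz mod fs = 47.5 MHz.
47.5 MHz > fs/2 = 24.25 MHz, folds to fs − 47.5 MHz = 1 MHz.
Distinct values: {1 MHz, 4 MHz, 4.5 MHz, 5.5 MHz}.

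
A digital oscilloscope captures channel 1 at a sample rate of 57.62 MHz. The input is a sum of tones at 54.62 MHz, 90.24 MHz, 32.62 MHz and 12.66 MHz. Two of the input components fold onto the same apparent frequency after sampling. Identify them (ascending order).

fs/2 = 28.81 MHz.
54.62 MHz > fs/2 = 28.81 MHz, folds to fs − 54.62 MHz = 3 MHz.
90.24 MHz mod fs = 32.62 MHz.
32.62 MHz > fs/2 = 28.81 MHz, folds to fs − 32.62 MHz = 25 MHz.
32.62 MHz > fs/2 = 28.81 MHz, folds to fs − 32.62 MHz = 25 MHz.
12.66 MHz ≤ fs/2 = 28.81 MHz, passes unchanged.
32.62 MHz and 90.24 MHz both map to 25 MHz.

32.62 MHz, 90.24 MHz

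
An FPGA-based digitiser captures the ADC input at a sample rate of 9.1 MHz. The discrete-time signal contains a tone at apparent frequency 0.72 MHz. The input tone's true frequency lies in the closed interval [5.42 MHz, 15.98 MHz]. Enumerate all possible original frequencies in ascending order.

Frequencies that alias to 0.72 MHz are k·fs ± 0.72 MHz for integer k ≥ 0.
k=0: 0.72 MHz.
k=1: 8.38 MHz, 9.82 MHz.
k=2: 17.48 MHz, 18.92 MHz.
Within [5.42 MHz, 15.98 MHz]: 8.38 MHz, 9.82 MHz.

8.38 MHz, 9.82 MHz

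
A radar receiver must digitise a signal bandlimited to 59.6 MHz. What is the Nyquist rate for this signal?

119.2 MHz

Nyquist rate = 2 × 59.6 MHz = 119.2 MHz.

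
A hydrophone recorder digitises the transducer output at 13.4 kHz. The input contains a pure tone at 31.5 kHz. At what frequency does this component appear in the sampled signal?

31.5 kHz mod fs = 4.7 kHz.
4.7 kHz ≤ fs/2 = 6.7 kHz, appears at 4.7 kHz.

4.7 kHz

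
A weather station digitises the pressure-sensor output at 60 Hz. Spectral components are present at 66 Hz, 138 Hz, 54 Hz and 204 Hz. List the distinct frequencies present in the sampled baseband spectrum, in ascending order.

6 Hz, 18 Hz, 24 Hz

fs/2 = 30 Hz.
66 Hz mod fs = 6 Hz.
6 Hz ≤ fs/2 = 30 Hz, appears at 6 Hz.
138 Hz mod fs = 18 Hz.
18 Hz ≤ fs/2 = 30 Hz, appears at 18 Hz.
54 Hz > fs/2 = 30 Hz, folds to fs − 54 Hz = 6 Hz.
204 Hz mod fs = 24 Hz.
24 Hz ≤ fs/2 = 30 Hz, appears at 24 Hz.
Distinct values: {6 Hz, 18 Hz, 24 Hz}.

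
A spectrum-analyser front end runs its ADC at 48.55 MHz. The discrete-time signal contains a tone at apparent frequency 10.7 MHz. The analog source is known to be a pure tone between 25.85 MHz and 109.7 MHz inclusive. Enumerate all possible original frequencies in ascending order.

37.85 MHz, 59.25 MHz, 86.4 MHz, 107.8 MHz

Frequencies that alias to 10.7 MHz are k·fs ± 10.7 MHz for integer k ≥ 0.
k=0: 10.7 MHz.
k=1: 37.85 MHz, 59.25 MHz.
k=2: 86.4 MHz, 107.8 MHz.
k=3: 134.95 MHz, 156.35 MHz.
Within [25.85 MHz, 109.7 MHz]: 37.85 MHz, 59.25 MHz, 86.4 MHz, 107.8 MHz.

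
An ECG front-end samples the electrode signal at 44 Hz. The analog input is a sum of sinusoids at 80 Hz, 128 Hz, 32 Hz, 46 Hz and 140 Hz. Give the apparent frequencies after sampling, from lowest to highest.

2 Hz, 4 Hz, 8 Hz, 12 Hz

fs/2 = 22 Hz.
80 Hz mod fs = 36 Hz.
36 Hz > fs/2 = 22 Hz, folds to fs − 36 Hz = 8 Hz.
128 Hz mod fs = 40 Hz.
40 Hz > fs/2 = 22 Hz, folds to fs − 40 Hz = 4 Hz.
32 Hz > fs/2 = 22 Hz, folds to fs − 32 Hz = 12 Hz.
46 Hz mod fs = 2 Hz.
2 Hz ≤ fs/2 = 22 Hz, appears at 2 Hz.
140 Hz mod fs = 8 Hz.
8 Hz ≤ fs/2 = 22 Hz, appears at 8 Hz.
Distinct values: {2 Hz, 4 Hz, 8 Hz, 12 Hz}.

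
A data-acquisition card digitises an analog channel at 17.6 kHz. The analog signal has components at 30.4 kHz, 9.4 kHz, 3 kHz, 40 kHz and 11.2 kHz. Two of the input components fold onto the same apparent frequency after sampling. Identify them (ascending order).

fs/2 = 8.8 kHz.
30.4 kHz mod fs = 12.8 kHz.
12.8 kHz > fs/2 = 8.8 kHz, folds to fs − 12.8 kHz = 4.8 kHz.
9.4 kHz > fs/2 = 8.8 kHz, folds to fs − 9.4 kHz = 8.2 kHz.
3 kHz ≤ fs/2 = 8.8 kHz, passes unchanged.
40 kHz mod fs = 4.8 kHz.
4.8 kHz ≤ fs/2 = 8.8 kHz, appears at 4.8 kHz.
11.2 kHz > fs/2 = 8.8 kHz, folds to fs − 11.2 kHz = 6.4 kHz.
30.4 kHz and 40 kHz both map to 4.8 kHz.

30.4 kHz, 40 kHz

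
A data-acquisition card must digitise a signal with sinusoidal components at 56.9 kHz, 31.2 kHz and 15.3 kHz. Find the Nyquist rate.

Highest-frequency component: 56.9 kHz.
Nyquist rate = 2 × 56.9 kHz = 113.8 kHz.

113.8 kHz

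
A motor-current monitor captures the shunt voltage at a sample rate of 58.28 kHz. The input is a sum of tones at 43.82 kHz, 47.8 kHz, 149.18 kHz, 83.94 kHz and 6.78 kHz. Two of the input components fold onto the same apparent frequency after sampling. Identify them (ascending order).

83.94 kHz, 149.18 kHz

fs/2 = 29.14 kHz.
43.82 kHz > fs/2 = 29.14 kHz, folds to fs − 43.82 kHz = 14.46 kHz.
47.8 kHz > fs/2 = 29.14 kHz, folds to fs − 47.8 kHz = 10.48 kHz.
149.18 kHz mod fs = 32.62 kHz.
32.62 kHz > fs/2 = 29.14 kHz, folds to fs − 32.62 kHz = 25.66 kHz.
83.94 kHz mod fs = 25.66 kHz.
25.66 kHz ≤ fs/2 = 29.14 kHz, appears at 25.66 kHz.
6.78 kHz ≤ fs/2 = 29.14 kHz, passes unchanged.
83.94 kHz and 149.18 kHz both map to 25.66 kHz.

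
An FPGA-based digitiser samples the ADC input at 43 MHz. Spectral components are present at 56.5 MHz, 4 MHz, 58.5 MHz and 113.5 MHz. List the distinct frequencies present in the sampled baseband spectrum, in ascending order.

4 MHz, 13.5 MHz, 15.5 MHz

fs/2 = 21.5 MHz.
56.5 MHz mod fs = 13.5 MHz.
13.5 MHz ≤ fs/2 = 21.5 MHz, appears at 13.5 MHz.
4 MHz ≤ fs/2 = 21.5 MHz, passes unchanged.
58.5 MHz mod fs = 15.5 MHz.
15.5 MHz ≤ fs/2 = 21.5 MHz, appears at 15.5 MHz.
113.5 MHz mod fs = 27.5 MHz.
27.5 MHz > fs/2 = 21.5 MHz, folds to fs − 27.5 MHz = 15.5 MHz.
Distinct values: {4 MHz, 13.5 MHz, 15.5 MHz}.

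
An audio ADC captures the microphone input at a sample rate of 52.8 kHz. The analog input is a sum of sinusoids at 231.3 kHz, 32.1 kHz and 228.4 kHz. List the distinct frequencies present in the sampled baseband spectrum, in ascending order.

17.2 kHz, 20.1 kHz, 20.7 kHz

fs/2 = 26.4 kHz.
231.3 kHz mod fs = 20.1 kHz.
20.1 kHz ≤ fs/2 = 26.4 kHz, appears at 20.1 kHz.
32.1 kHz > fs/2 = 26.4 kHz, folds to fs − 32.1 kHz = 20.7 kHz.
228.4 kHz mod fs = 17.2 kHz.
17.2 kHz ≤ fs/2 = 26.4 kHz, appears at 17.2 kHz.
Distinct values: {17.2 kHz, 20.1 kHz, 20.7 kHz}.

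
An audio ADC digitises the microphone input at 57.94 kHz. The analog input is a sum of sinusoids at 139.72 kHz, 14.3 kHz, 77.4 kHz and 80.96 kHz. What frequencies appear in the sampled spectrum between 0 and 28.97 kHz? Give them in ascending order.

fs/2 = 28.97 kHz.
139.72 kHz mod fs = 23.84 kHz.
23.84 kHz ≤ fs/2 = 28.97 kHz, appears at 23.84 kHz.
14.3 kHz ≤ fs/2 = 28.97 kHz, passes unchanged.
77.4 kHz mod fs = 19.46 kHz.
19.46 kHz ≤ fs/2 = 28.97 kHz, appears at 19.46 kHz.
80.96 kHz mod fs = 23.02 kHz.
23.02 kHz ≤ fs/2 = 28.97 kHz, appears at 23.02 kHz.
Distinct values: {14.3 kHz, 19.46 kHz, 23.02 kHz, 23.84 kHz}.

14.3 kHz, 19.46 kHz, 23.02 kHz, 23.84 kHz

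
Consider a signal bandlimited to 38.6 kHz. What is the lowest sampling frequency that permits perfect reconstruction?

77.2 kHz

Nyquist rate = 2 × 38.6 kHz = 77.2 kHz.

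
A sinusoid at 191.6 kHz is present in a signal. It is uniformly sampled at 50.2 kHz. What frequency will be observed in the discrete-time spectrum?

9.2 kHz

191.6 kHz mod fs = 41 kHz.
41 kHz > fs/2 = 25.1 kHz, folds to fs − 41 kHz = 9.2 kHz.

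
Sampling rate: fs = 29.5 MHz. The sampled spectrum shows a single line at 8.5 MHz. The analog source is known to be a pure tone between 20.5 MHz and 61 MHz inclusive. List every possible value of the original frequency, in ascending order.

21 MHz, 38 MHz, 50.5 MHz

Frequencies that alias to 8.5 MHz are k·fs ± 8.5 MHz for integer k ≥ 0.
k=0: 8.5 MHz.
k=1: 21 MHz, 38 MHz.
k=2: 50.5 MHz, 67.5 MHz.
k=3: 80 MHz, 97 MHz.
Within [20.5 MHz, 61 MHz]: 21 MHz, 38 MHz, 50.5 MHz.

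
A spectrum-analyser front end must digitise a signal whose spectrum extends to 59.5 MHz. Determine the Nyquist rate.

119 MHz

Nyquist rate = 2 × 59.5 MHz = 119 MHz.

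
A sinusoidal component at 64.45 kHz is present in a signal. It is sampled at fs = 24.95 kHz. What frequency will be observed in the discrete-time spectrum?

10.4 kHz

64.45 kHz mod fs = 14.55 kHz.
14.55 kHz > fs/2 = 12.475 kHz, folds to fs − 14.55 kHz = 10.4 kHz.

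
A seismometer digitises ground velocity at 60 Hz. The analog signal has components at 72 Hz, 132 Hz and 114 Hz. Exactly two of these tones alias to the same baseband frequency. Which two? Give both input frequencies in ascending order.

72 Hz, 132 Hz

fs/2 = 30 Hz.
72 Hz mod fs = 12 Hz.
12 Hz ≤ fs/2 = 30 Hz, appears at 12 Hz.
132 Hz mod fs = 12 Hz.
12 Hz ≤ fs/2 = 30 Hz, appears at 12 Hz.
114 Hz mod fs = 54 Hz.
54 Hz > fs/2 = 30 Hz, folds to fs − 54 Hz = 6 Hz.
72 Hz and 132 Hz both map to 12 Hz.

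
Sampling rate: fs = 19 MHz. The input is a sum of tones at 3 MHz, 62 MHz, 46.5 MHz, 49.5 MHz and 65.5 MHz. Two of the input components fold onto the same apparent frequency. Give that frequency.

8.5 MHz

fs/2 = 9.5 MHz.
3 MHz ≤ fs/2 = 9.5 MHz, passes unchanged.
62 MHz mod fs = 5 MHz.
5 MHz ≤ fs/2 = 9.5 MHz, appears at 5 MHz.
46.5 MHz mod fs = 8.5 MHz.
8.5 MHz ≤ fs/2 = 9.5 MHz, appears at 8.5 MHz.
49.5 MHz mod fs = 11.5 MHz.
11.5 MHz > fs/2 = 9.5 MHz, folds to fs − 11.5 MHz = 7.5 MHz.
65.5 MHz mod fs = 8.5 MHz.
8.5 MHz ≤ fs/2 = 9.5 MHz, appears at 8.5 MHz.
46.5 MHz and 65.5 MHz both map to 8.5 MHz.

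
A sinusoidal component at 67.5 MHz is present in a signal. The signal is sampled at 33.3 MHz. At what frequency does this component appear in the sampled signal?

67.5 MHz mod fs = 0.9 MHz.
0.9 MHz ≤ fs/2 = 16.65 MHz, appears at 0.9 MHz.

0.9 MHz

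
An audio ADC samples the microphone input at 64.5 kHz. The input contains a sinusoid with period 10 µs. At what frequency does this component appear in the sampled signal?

29 kHz

T = 10 µs → f = 1/T = 100 kHz.
100 kHz mod fs = 35.5 kHz.
35.5 kHz > fs/2 = 32.25 kHz, folds to fs − 35.5 kHz = 29 kHz.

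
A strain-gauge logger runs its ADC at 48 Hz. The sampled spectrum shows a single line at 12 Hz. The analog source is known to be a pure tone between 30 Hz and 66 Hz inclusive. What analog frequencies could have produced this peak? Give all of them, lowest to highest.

Frequencies that alias to 12 Hz are k·fs ± 12 Hz for integer k ≥ 0.
k=0: 12 Hz.
k=1: 36 Hz, 60 Hz.
k=2: 84 Hz, 108 Hz.
Within [30 Hz, 66 Hz]: 36 Hz, 60 Hz.

36 Hz, 60 Hz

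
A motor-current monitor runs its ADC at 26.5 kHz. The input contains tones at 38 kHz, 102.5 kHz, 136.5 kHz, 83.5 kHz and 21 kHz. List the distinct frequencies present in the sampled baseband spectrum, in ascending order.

fs/2 = 13.25 kHz.
38 kHz mod fs = 11.5 kHz.
11.5 kHz ≤ fs/2 = 13.25 kHz, appears at 11.5 kHz.
102.5 kHz mod fs = 23 kHz.
23 kHz > fs/2 = 13.25 kHz, folds to fs − 23 kHz = 3.5 kHz.
136.5 kHz mod fs = 4 kHz.
4 kHz ≤ fs/2 = 13.25 kHz, appears at 4 kHz.
83.5 kHz mod fs = 4 kHz.
4 kHz ≤ fs/2 = 13.25 kHz, appears at 4 kHz.
21 kHz > fs/2 = 13.25 kHz, folds to fs − 21 kHz = 5.5 kHz.
Distinct values: {3.5 kHz, 4 kHz, 5.5 kHz, 11.5 kHz}.

3.5 kHz, 4 kHz, 5.5 kHz, 11.5 kHz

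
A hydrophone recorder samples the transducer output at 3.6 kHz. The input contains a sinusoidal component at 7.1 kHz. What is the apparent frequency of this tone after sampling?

7.1 kHz mod fs = 3.5 kHz.
3.5 kHz > fs/2 = 1.8 kHz, folds to fs − 3.5 kHz = 0.1 kHz.

0.1 kHz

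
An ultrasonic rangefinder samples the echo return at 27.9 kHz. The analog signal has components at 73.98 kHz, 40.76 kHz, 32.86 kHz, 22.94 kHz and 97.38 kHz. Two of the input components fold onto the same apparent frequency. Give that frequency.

fs/2 = 13.95 kHz.
73.98 kHz mod fs = 18.18 kHz.
18.18 kHz > fs/2 = 13.95 kHz, folds to fs − 18.18 kHz = 9.72 kHz.
40.76 kHz mod fs = 12.86 kHz.
12.86 kHz ≤ fs/2 = 13.95 kHz, appears at 12.86 kHz.
32.86 kHz mod fs = 4.96 kHz.
4.96 kHz ≤ fs/2 = 13.95 kHz, appears at 4.96 kHz.
22.94 kHz > fs/2 = 13.95 kHz, folds to fs − 22.94 kHz = 4.96 kHz.
97.38 kHz mod fs = 13.68 kHz.
13.68 kHz ≤ fs/2 = 13.95 kHz, appears at 13.68 kHz.
22.94 kHz and 32.86 kHz both map to 4.96 kHz.

4.96 kHz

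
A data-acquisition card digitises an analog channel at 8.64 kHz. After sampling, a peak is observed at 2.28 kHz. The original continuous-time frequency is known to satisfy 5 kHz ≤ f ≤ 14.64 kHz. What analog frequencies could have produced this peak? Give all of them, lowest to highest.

6.36 kHz, 10.92 kHz

Frequencies that alias to 2.28 kHz are k·fs ± 2.28 kHz for integer k ≥ 0.
k=0: 2.28 kHz.
k=1: 6.36 kHz, 10.92 kHz.
k=2: 15 kHz, 19.56 kHz.
Within [5 kHz, 14.64 kHz]: 6.36 kHz, 10.92 kHz.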